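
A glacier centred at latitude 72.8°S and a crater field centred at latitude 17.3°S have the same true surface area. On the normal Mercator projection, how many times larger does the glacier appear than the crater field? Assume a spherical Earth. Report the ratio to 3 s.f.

10.4

On Mercator, area is exaggerated by sec²φ = 1/cos²φ.
At 72.8°: sec²(72.8°) = 1/0.2957² = 11.44.
At 17.3°: sec²(17.3°) = 1/0.9548² = 1.097.
Ratio = 11.44/1.097 = cos²(17.3°)/cos²(72.8°) ≈ 10.4.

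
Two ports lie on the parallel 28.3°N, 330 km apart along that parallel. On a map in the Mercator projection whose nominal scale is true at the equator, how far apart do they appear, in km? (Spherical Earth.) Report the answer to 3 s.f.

Mercator is conformal, so the point scale is isotropic: h = k = sec φ = 1/cos φ.
Along the parallel, k = sec 28.3° = 1/0.8805 = 1.136.
Map distance = 330 × 1.136 ≈ 375 km.

375 km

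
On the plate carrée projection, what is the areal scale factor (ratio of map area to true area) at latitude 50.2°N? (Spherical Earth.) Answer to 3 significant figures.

Plate carrée maps x = Rλ, y = Rφ. The meridian scale is h = 1 and the parallel scale is k = 1/cos φ = sec φ.
Areal scale = h·k = 1 × sec φ; at 50.2°, h = 1.000, k = 1.562, so h·k = 1.562.

1.56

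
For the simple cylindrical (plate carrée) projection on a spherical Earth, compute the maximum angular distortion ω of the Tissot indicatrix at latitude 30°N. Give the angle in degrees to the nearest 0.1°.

8.2°

In the plate carrée (x = Rλ, y = Rφ), meridians are true-scale (h = 1) and parallels are stretched by k = sec φ.
At 30°: h = 1.000, k = 1.155; principal scales a = 1.155, b = 1.000.
sin(ω/2) = (a − b)/(a + b) = 0.1547/2.155 = 0.07180, so ω = 2 arcsin(0.07180) ≈ 8.2°.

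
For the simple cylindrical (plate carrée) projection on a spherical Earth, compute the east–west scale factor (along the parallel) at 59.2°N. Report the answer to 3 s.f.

For the equirectangular projection with φ₀ = 0 (plate carrée), h = 1 along meridians and k = sec φ along parallels.
k = 1/cos 59.2° = 1/0.5120 = 1.953.

1.95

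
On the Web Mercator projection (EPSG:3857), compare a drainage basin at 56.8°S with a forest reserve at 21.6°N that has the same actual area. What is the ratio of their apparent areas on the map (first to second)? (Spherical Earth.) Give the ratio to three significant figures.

Mercator areal scale is sec²φ.
At 56.8°: sec²(56.8°) = 1/0.5476² = 3.335.
At 21.6°: sec²(21.6°) = 1/0.9298² = 1.157.
Ratio = 3.335/1.157 = cos²(21.6°)/cos²(56.8°) ≈ 2.88.

2.88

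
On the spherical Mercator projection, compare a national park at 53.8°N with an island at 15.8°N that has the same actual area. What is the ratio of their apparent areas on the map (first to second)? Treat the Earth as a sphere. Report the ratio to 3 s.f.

Mercator is conformal with k = sec φ, so areal scale = k² = sec²φ.
At 53.8°: sec²(53.8°) = 1/0.5906² = 2.867.
At 15.8°: sec²(15.8°) = 1/0.9622² = 1.080.
Ratio = 2.867/1.080 = cos²(15.8°)/cos²(53.8°) ≈ 2.65.

2.65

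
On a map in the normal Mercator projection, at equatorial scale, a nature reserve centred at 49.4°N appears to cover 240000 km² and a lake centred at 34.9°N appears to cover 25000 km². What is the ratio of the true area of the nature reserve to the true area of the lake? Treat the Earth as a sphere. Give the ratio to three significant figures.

On Mercator the areal scale is sec²φ, so true area = apparent × cos²φ.
True area of nature reserve: 240000 × cos²(49.4°) = 240000 × 0.4235 = 101600 km².
True area of lake: 25000 × cos²(34.9°) = 25000 × 0.6726 = 16820 km².
Ratio = 101600 / 16820 ≈ 6.04.

6.04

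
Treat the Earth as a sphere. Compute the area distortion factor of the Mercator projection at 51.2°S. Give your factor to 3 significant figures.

The Mercator projection is conformal; its linear scale factor is the same in every direction and equals sec φ = 1/cos φ.
Areal scale = k² = sec²φ = 1/cos²(51.2°) = 1/0.6266² = 2.547.

2.55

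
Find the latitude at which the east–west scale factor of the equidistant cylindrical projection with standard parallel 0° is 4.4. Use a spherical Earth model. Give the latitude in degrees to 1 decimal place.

Plate carrée: h = 1, k = sec φ along parallels.
sec φ = 4.4  ⇒  cos φ = 0.2273  ⇒  φ ≈ 76.9°.

76.9°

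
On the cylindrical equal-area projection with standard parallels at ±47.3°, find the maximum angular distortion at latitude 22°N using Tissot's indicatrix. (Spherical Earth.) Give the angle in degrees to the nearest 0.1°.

35.3°

A cylindrical equal-area projection with standard parallel φ₀ has meridian scale h = cos φ / cos φ₀ and parallel scale k = cos φ₀ / cos φ (so areas are preserved, h·k = 1).
At 22°: h = 1.367, k = 0.7314; principal scales a = 1.367, b = 0.7314.
sin(ω/2) = (a − b)/(a + b) = 0.6358/2.099 = 0.3030, so ω = 2 arcsin(0.3030) ≈ 35.3°.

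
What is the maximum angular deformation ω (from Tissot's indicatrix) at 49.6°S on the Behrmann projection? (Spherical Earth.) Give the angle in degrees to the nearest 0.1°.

Behrmann is a cylindrical equal-area projection with standard parallels at ±30°. For cylindrical equal-area with standard parallel φ₀, h = cos φ / cos φ₀ and k = cos φ₀ / cos φ, so h·k = 1.
At 49.6°: h = 0.7484, k = 1.336; principal scales a = 1.336, b = 0.7484.
sin(ω/2) = (a − b)/(a + b) = 0.5878/2.085 = 0.2820, so ω = 2 arcsin(0.2820) ≈ 32.8°.

32.8°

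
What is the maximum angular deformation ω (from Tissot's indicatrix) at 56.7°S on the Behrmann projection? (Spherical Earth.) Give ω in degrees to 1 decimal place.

The Behrmann projection is cylindrical equal-area with φ₀ = 30°. Cylindrical equal-area (φ₀ = 30°): h = cos φ / cos 30° along meridians, k = cos 30° / cos φ along parallels; h·k = 1.
At 56.7°: h = 0.6340, k = 1.577; principal scales a = 1.577, b = 0.6340.
sin(ω/2) = (a − b)/(a + b) = 0.9434/2.211 = 0.4266, so ω = 2 arcsin(0.4266) ≈ 50.5°.

50.5°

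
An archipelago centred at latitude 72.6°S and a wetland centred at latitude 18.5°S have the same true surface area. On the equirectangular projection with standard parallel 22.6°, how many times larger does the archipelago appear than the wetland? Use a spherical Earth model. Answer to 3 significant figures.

In the equirectangular projection with standard parallel φ₀ = 22.6° (x = Rλ cos φ₀, y = Rφ), meridians are true-scale (h = 1) and the parallel scale is k = cos φ₀ / cos φ.
Areal scale at 72.6°: h·k = 1.000 × 3.087 = 3.087.
Areal scale at 18.5°: h·k = 1.000 × 0.9735 = 0.9735.
Ratio = 3.087/0.9735 ≈ 3.17.

3.17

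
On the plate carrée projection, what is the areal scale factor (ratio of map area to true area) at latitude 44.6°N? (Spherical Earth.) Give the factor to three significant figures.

For the equirectangular projection with φ₀ = 0 (plate carrée), h = 1 along meridians and k = sec φ along parallels.
Areal scale = h·k = 1 × sec φ; at 44.6°, h = 1.000, k = 1.404, so h·k = 1.404.

1.40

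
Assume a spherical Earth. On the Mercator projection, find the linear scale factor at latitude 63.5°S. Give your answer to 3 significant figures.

For Mercator, h = k = sec φ (a conformal cylindrical projection has a single point scale, 1/cos φ).
k = 1/cos 63.5° = 1/0.4462 = 2.241.

2.24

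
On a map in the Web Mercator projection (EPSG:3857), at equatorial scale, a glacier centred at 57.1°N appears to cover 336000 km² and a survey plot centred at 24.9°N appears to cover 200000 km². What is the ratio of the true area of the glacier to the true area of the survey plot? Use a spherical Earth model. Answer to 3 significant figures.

On Mercator the areal scale is sec²φ, so true area = apparent × cos²φ.
True area of glacier: 336000 × cos²(57.1°) = 336000 × 0.2950 = 99130 km².
True area of survey plot: 200000 × cos²(24.9°) = 200000 × 0.8227 = 164500 km².
Ratio = 99130 / 164500 ≈ 0.602.

0.602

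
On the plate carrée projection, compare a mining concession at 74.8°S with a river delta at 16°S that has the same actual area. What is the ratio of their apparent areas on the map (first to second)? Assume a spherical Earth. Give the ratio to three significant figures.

3.67

For the equirectangular projection with φ₀ = 0 (plate carrée), h = 1 along meridians and k = sec φ along parallels.
Areal scale at 74.8°: h·k = 1.000 × 3.814 = 3.814.
Areal scale at 16°: h·k = 1.000 × 1.040 = 1.040.
Ratio = 3.814/1.040 ≈ 3.67.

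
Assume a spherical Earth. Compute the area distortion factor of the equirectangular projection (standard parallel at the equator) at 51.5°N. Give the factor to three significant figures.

Plate carrée maps x = Rλ, y = Rφ. The meridian scale is h = 1 and the parallel scale is k = 1/cos φ = sec φ.
Areal scale = h·k = 1 × sec φ; at 51.5°, h = 1.000, k = 1.606, so h·k = 1.606.

1.61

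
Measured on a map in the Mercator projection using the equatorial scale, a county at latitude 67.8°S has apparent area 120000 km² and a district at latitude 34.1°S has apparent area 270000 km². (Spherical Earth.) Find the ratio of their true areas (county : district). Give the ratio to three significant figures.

0.0925

Mercator's areal exaggeration is sec²φ; hence true area = (apparent area) · cos²φ.
True area of county: 120000 × cos²(67.8°) = 120000 × 0.1428 = 17130 km².
True area of district: 270000 × cos²(34.1°) = 270000 × 0.6857 = 185100 km².
Ratio = 17130 / 185100 ≈ 0.0925.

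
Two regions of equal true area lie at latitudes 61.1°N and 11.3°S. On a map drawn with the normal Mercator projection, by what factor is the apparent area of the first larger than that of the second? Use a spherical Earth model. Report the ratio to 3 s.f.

4.12

Mercator areal scale is sec²φ.
At 61.1°: sec²(61.1°) = 1/0.4833² = 4.282.
At 11.3°: sec²(11.3°) = 1/0.9806² = 1.040.
Ratio = 4.282/1.040 = cos²(11.3°)/cos²(61.1°) ≈ 4.12.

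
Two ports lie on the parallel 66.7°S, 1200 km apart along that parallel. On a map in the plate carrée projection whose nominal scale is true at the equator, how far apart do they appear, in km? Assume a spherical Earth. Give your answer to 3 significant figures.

For the equirectangular projection with φ₀ = 0 (plate carrée), h = 1 along meridians and k = sec φ along parallels.
Along the parallel, k = sec 66.7° = 1/0.3955 = 2.528.
Map distance = 1200 × 2.528 ≈ 3030 km.

3030 km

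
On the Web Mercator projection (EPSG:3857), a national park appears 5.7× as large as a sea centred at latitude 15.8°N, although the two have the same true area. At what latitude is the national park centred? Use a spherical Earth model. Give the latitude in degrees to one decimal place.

66.2°

Mercator areal scale is sec²φ, so apparent-area ratio = sec²φ₁ / sec²φ₂ = cos²φ₂ / cos²φ₁.
cos²φ₂ / cos²φ₁ = 5.7  ⇒  cos φ₁ = cos 15.8° / √5.7 = 0.9622/2.387 = 0.4030.
φ₁ = arccos(0.4030) ≈ 66.2°.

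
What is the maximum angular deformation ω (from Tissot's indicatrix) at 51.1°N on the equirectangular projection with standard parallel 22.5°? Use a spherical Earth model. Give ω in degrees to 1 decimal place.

With standard parallel φ₀ = 22.5°, the equirectangular projection gives x = Rλ cos φ₀, y = Rφ, so h = 1 and k = cos 22.5° / cos φ.
At 51.1°: h = 1.000, k = 1.471; principal scales a = 1.471, b = 1.000.
sin(ω/2) = (a − b)/(a + b) = 0.4712/2.471 = 0.1907, so ω = 2 arcsin(0.1907) ≈ 22.0°.

22.0°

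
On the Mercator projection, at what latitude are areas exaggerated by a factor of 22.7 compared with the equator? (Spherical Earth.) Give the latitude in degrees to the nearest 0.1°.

77.9°

Mercator areal scale is sec²φ.
sec²φ = 22.7  ⇒  cos²φ = 0.04405  ⇒  cos φ = 0.2099.
φ = arccos(0.2099) ≈ 77.9°.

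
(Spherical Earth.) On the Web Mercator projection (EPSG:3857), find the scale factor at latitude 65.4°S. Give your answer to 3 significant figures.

Mercator is conformal, so the point scale is isotropic: h = k = sec φ = 1/cos φ.
k = 1/cos 65.4° = 1/0.4163 = 2.402.

2.40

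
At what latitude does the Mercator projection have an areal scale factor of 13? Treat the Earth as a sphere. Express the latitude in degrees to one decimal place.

Mercator areal scale is sec²φ.
sec²φ = 13  ⇒  cos²φ = 0.07692  ⇒  cos φ = 0.2774.
φ = arccos(0.2774) ≈ 73.9°.

73.9°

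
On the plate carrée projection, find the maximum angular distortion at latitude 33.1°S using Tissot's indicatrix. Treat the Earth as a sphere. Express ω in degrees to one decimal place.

10.1°

In the plate carrée (x = Rλ, y = Rφ), meridians are true-scale (h = 1) and parallels are stretched by k = sec φ.
At 33.1°: h = 1.000, k = 1.194; principal scales a = 1.194, b = 1.000.
sin(ω/2) = (a − b)/(a + b) = 0.1937/2.194 = 0.08831, so ω = 2 arcsin(0.08831) ≈ 10.1°.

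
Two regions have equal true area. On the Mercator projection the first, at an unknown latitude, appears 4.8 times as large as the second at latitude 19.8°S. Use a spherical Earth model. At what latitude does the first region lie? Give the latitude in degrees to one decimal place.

On Mercator, (apparent₁)/(apparent₂) = sec²φ₁ / sec²φ₂ when true areas are equal.
cos²φ₂ / cos²φ₁ = 4.8  ⇒  cos φ₁ = cos 19.8° / √4.8 = 0.9409/2.191 = 0.4295.
φ₁ = arccos(0.4295) ≈ 64.6°.

64.6°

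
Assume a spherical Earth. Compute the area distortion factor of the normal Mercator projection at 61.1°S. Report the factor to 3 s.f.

For Mercator, h = k = sec φ (a conformal cylindrical projection has a single point scale, 1/cos φ).
Areal scale = k² = sec²φ = 1/cos²(61.1°) = 1/0.4833² = 4.282.

4.28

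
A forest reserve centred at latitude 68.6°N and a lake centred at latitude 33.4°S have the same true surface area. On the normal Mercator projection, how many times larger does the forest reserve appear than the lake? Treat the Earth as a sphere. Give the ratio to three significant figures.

Mercator is conformal with k = sec φ, so areal scale = k² = sec²φ.
At 68.6°: sec²(68.6°) = 1/0.3649² = 7.511.
At 33.4°: sec²(33.4°) = 1/0.8348² = 1.435.
Ratio = 7.511/1.435 = cos²(33.4°)/cos²(68.6°) ≈ 5.24.

5.24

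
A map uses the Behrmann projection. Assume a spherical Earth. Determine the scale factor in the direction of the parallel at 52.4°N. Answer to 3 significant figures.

The Behrmann projection is cylindrical equal-area with φ₀ = 30°. For cylindrical equal-area with standard parallel φ₀, h = cos φ / cos φ₀ and k = cos φ₀ / cos φ, so h·k = 1.
k = cos 30° / cos 52.4° = 0.8660/0.6101 = 1.419.

1.42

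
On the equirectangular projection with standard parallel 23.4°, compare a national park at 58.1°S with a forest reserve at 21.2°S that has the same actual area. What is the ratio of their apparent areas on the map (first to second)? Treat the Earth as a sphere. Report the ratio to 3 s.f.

1.76

In the equirectangular projection with standard parallel φ₀ = 23.4° (x = Rλ cos φ₀, y = Rφ), meridians are true-scale (h = 1) and the parallel scale is k = cos φ₀ / cos φ.
Areal scale at 58.1°: h·k = 1.000 × 1.737 = 1.737.
Areal scale at 21.2°: h·k = 1.000 × 0.9844 = 0.9844.
Ratio = 1.737/0.9844 ≈ 1.76.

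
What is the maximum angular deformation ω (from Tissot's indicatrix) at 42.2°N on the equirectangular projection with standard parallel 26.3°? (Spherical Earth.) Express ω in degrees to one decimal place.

With standard parallel φ₀ = 26.3°, the equirectangular projection gives x = Rλ cos φ₀, y = Rφ, so h = 1 and k = cos 26.3° / cos φ.
At 42.2°: h = 1.000, k = 1.210; principal scales a = 1.210, b = 1.000.
sin(ω/2) = (a − b)/(a + b) = 0.2102/2.210 = 0.09509, so ω = 2 arcsin(0.09509) ≈ 10.9°.

10.9°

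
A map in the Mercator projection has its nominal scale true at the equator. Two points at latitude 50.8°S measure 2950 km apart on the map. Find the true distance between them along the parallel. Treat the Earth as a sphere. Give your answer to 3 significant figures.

1860 km

The Mercator projection is conformal; its linear scale factor is the same in every direction and equals sec φ = 1/cos φ.
Along the parallel at 50.8°, map distances are exaggerated by k = sec 50.8° = 1.582.
True distance = 2950 / 1.582 = 2950 × cos 50.8° ≈ 1860 km.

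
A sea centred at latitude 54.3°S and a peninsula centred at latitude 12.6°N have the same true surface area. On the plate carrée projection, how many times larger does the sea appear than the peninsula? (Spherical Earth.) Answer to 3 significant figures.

Plate carrée maps x = Rλ, y = Rφ. The meridian scale is h = 1 and the parallel scale is k = 1/cos φ = sec φ.
Areal scale at 54.3°: h·k = 1.000 × 1.714 = 1.714.
Areal scale at 12.6°: h·k = 1.000 × 1.025 = 1.025.
Ratio = 1.714/1.025 ≈ 1.67.

1.67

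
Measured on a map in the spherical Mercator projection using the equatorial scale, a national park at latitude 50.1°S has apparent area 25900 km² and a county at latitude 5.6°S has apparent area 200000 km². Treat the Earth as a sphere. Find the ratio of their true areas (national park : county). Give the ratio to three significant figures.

0.0538

Since Mercator area scale is 1/cos²φ, the true area equals the apparent area multiplied by cos²φ.
True area of national park: 25900 × cos²(50.1°) = 25900 × 0.4115 = 10660 km².
True area of county: 200000 × cos²(5.6°) = 200000 × 0.9905 = 198100 km².
Ratio = 10660 / 198100 ≈ 0.0538.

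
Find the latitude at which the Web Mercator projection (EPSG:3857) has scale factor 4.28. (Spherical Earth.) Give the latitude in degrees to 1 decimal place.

Mercator scale is k = sec φ = 1/cos φ.
1/cos φ = 4.28  ⇒  cos φ = 0.2336  ⇒  φ = arccos(0.2336) ≈ 76.5°.

76.5°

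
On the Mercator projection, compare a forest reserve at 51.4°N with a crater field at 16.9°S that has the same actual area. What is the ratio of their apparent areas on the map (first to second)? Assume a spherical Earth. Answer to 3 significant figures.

2.35

On Mercator, area is exaggerated by sec²φ = 1/cos²φ.
At 51.4°: sec²(51.4°) = 1/0.6239² = 2.569.
At 16.9°: sec²(16.9°) = 1/0.9568² = 1.092.
Ratio = 2.569/1.092 = cos²(16.9°)/cos²(51.4°) ≈ 2.35.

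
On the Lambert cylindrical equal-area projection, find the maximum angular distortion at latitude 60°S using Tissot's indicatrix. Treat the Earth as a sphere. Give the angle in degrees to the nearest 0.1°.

The Lambert cylindrical equal-area projection is the cylindrical equal-area projection with its standard parallel at the equator (φ₀ = 0). For cylindrical equal-area with standard parallel φ₀, h = cos φ / cos φ₀ and k = cos φ₀ / cos φ, so h·k = 1.
At 60°: h = 0.5000, k = 2.000; principal scales a = 2.000, b = 0.5000.
sin(ω/2) = (a − b)/(a + b) = 1.500/2.500 = 0.6000, so ω = 2 arcsin(0.6000) ≈ 73.7°.

73.7°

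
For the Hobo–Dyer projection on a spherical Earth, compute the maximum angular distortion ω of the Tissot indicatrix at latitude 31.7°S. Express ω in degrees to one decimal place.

Hobo–Dyer is a cylindrical equal-area projection with standard parallels at ±37.5°. A cylindrical equal-area projection with standard parallel φ₀ has meridian scale h = cos φ / cos φ₀ and parallel scale k = cos φ₀ / cos φ (so areas are preserved, h·k = 1).
At 31.7°: h = 1.072, k = 0.9325; principal scales a = 1.072, b = 0.9325.
sin(ω/2) = (a − b)/(a + b) = 0.1400/2.005 = 0.06981, so ω = 2 arcsin(0.06981) ≈ 8.0°.

8.0°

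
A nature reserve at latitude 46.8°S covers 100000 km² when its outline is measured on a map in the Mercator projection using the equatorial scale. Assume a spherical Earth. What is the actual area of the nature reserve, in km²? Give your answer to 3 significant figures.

The Mercator projection is conformal; its linear scale factor is the same in every direction and equals sec φ = 1/cos φ.
Areal scale = k² = sec²φ = 1/cos²(46.8°) = 1/0.6845² = 2.134.
True area = apparent / (areal scale) = 100000 / 2.134 ≈ 46900 km².

46900 km²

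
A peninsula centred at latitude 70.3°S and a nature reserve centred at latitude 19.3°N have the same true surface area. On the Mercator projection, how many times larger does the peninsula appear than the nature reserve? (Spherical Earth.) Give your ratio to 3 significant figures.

Mercator areal scale is sec²φ.
At 70.3°: sec²(70.3°) = 1/0.3371² = 8.800.
At 19.3°: sec²(19.3°) = 1/0.9438² = 1.123.
Ratio = 8.800/1.123 = cos²(19.3°)/cos²(70.3°) ≈ 7.84.

7.84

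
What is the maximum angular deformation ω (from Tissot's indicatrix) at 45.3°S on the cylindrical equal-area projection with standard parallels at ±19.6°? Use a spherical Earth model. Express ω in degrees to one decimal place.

For cylindrical equal-area with standard parallel φ₀, h = cos φ / cos φ₀ and k = cos φ₀ / cos φ, so h·k = 1.
At 45.3°: h = 0.7467, k = 1.339; principal scales a = 1.339, b = 0.7467.
sin(ω/2) = (a − b)/(a + b) = 0.5926/2.086 = 0.2841, so ω = 2 arcsin(0.2841) ≈ 33.0°.

33.0°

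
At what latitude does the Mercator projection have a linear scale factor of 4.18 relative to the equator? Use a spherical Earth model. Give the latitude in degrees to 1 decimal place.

76.2°

Mercator scale is k = sec φ = 1/cos φ.
1/cos φ = 4.18  ⇒  cos φ = 0.2392  ⇒  φ = arccos(0.2392) ≈ 76.2°.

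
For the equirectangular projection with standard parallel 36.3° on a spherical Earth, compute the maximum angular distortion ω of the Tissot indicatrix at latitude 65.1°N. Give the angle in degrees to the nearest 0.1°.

With standard parallel φ₀ = 36.3°, the equirectangular projection gives x = Rλ cos φ₀, y = Rφ, so h = 1 and k = cos 36.3° / cos φ.
At 65.1°: h = 1.000, k = 1.914; principal scales a = 1.914, b = 1.000.
sin(ω/2) = (a − b)/(a + b) = 0.9142/2.914 = 0.3137, so ω = 2 arcsin(0.3137) ≈ 36.6°.

36.6°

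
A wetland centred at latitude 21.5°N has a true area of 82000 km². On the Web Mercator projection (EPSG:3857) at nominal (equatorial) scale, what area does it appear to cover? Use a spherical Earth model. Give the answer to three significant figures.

94700 km²

The Mercator projection is conformal; its linear scale factor is the same in every direction and equals sec φ = 1/cos φ.
Areal scale = k² = sec²φ = 1/cos²(21.5°) = 1/0.9304² = 1.155.
Apparent area = 82000 × 1.155 ≈ 94700 km².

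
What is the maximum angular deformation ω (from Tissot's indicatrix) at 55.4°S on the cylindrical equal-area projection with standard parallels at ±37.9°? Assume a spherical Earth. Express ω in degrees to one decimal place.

37.0°

For cylindrical equal-area with standard parallel φ₀, h = cos φ / cos φ₀ and k = cos φ₀ / cos φ, so h·k = 1.
At 55.4°: h = 0.7196, k = 1.390; principal scales a = 1.390, b = 0.7196.
sin(ω/2) = (a − b)/(a + b) = 0.6700/2.109 = 0.3176, so ω = 2 arcsin(0.3176) ≈ 37.0°.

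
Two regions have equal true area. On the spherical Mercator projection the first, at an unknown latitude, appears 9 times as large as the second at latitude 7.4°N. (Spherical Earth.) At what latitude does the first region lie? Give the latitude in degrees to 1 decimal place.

70.7°

On Mercator, (apparent₁)/(apparent₂) = sec²φ₁ / sec²φ₂ when true areas are equal.
cos²φ₂ / cos²φ₁ = 9  ⇒  cos φ₁ = cos 7.4° / √9 = 0.9917/3.000 = 0.3306.
φ₁ = arccos(0.3306) ≈ 70.7°.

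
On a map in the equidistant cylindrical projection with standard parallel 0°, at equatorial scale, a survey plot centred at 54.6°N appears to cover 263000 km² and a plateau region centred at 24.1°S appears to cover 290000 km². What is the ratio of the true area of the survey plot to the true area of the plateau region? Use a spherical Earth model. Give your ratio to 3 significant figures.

0.576

Plate carrée has h = 1 and k = sec φ, giving areal scale sec φ; true area = (apparent area) · cos φ.
True area of survey plot: 263000 × cos(54.6°) = 263000 × 0.5793 = 152400 km².
True area of plateau region: 290000 × cos(24.1°) = 290000 × 0.9128 = 264700 km².
Ratio = 152400 / 264700 ≈ 0.576.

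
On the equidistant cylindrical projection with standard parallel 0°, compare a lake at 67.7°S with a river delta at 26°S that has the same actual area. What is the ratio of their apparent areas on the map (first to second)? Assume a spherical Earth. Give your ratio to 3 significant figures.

2.37

Plate carrée maps x = Rλ, y = Rφ. The meridian scale is h = 1 and the parallel scale is k = 1/cos φ = sec φ.
Areal scale at 67.7°: h·k = 1.000 × 2.635 = 2.635.
Areal scale at 26°: h·k = 1.000 × 1.113 = 1.113.
Ratio = 2.635/1.113 ≈ 2.37.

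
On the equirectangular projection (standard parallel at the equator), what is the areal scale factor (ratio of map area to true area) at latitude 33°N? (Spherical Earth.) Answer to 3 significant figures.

1.19

For the equirectangular projection with φ₀ = 0 (plate carrée), h = 1 along meridians and k = sec φ along parallels.
Areal scale = h·k = 1 × sec φ; at 33°, h = 1.000, k = 1.192, so h·k = 1.192.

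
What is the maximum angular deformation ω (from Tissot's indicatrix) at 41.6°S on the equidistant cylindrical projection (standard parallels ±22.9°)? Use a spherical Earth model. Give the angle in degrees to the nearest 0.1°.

11.9°

In the equirectangular projection with standard parallel φ₀ = 22.9° (x = Rλ cos φ₀, y = Rφ), meridians are true-scale (h = 1) and the parallel scale is k = cos φ₀ / cos φ.
At 41.6°: h = 1.000, k = 1.232; principal scales a = 1.232, b = 1.000.
sin(ω/2) = (a − b)/(a + b) = 0.2319/2.232 = 0.1039, so ω = 2 arcsin(0.1039) ≈ 11.9°.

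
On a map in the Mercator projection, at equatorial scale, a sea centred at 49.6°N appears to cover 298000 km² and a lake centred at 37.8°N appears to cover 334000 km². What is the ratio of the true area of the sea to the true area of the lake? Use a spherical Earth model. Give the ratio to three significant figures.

0.600

On Mercator the areal scale is sec²φ, so true area = apparent × cos²φ.
True area of sea: 298000 × cos²(49.6°) = 298000 × 0.4201 = 125200 km².
True area of lake: 334000 × cos²(37.8°) = 334000 × 0.6243 = 208500 km².
Ratio = 125200 / 208500 ≈ 0.600.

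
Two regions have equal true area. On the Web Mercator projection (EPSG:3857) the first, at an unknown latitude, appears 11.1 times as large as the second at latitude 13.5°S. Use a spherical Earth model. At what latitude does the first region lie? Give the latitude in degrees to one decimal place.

73.0°

For equal true areas on Mercator, apparent areas scale as sec²φ, so the ratio is cos²φ₂ / cos²φ₁.
cos²φ₂ / cos²φ₁ = 11.1  ⇒  cos φ₁ = cos 13.5° / √11.1 = 0.9724/3.332 = 0.2919.
φ₁ = arccos(0.2919) ≈ 73.0°.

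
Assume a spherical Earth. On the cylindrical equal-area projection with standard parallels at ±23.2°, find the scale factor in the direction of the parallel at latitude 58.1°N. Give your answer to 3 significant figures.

Cylindrical equal-area (φ₀ = 23.2°): h = cos φ / cos 23.2° along meridians, k = cos 23.2° / cos φ along parallels; h·k = 1.
k = cos 23.2° / cos 58.1° = 0.9191/0.5284 = 1.739.

1.74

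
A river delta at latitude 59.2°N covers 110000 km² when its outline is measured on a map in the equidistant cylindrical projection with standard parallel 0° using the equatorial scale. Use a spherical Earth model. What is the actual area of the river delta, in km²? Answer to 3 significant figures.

In the plate carrée (x = Rλ, y = Rφ), meridians are true-scale (h = 1) and parallels are stretched by k = sec φ.
Areal scale = h·k = 1 × sec φ; at 59.2°, h = 1.000, k = 1.953, so h·k = 1.953.
True area = apparent / (areal scale) = 110000 / 1.953 ≈ 56300 km².

56300 km²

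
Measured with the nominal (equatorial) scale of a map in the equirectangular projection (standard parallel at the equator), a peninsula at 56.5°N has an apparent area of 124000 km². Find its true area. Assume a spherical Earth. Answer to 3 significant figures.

68400 km²

For the equirectangular projection with φ₀ = 0 (plate carrée), h = 1 along meridians and k = sec φ along parallels.
Areal scale = h·k = 1 × sec φ; at 56.5°, h = 1.000, k = 1.812, so h·k = 1.812.
True area = apparent / (areal scale) = 124000 / 1.812 ≈ 68400 km².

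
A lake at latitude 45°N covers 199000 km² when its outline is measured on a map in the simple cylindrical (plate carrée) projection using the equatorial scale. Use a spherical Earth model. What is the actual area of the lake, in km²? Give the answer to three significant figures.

For the equirectangular projection with φ₀ = 0 (plate carrée), h = 1 along meridians and k = sec φ along parallels.
Areal scale = h·k = 1 × sec φ; at 45°, h = 1.000, k = 1.414, so h·k = 1.414.
True area = apparent / (areal scale) = 199000 / 1.414 ≈ 141000 km².

141000 km²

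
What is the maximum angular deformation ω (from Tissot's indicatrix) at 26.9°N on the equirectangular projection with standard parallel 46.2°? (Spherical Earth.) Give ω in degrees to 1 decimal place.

14.5°

With standard parallel φ₀ = 46.2°, the equirectangular projection gives x = Rλ cos φ₀, y = Rφ, so h = 1 and k = cos 46.2° / cos φ.
At 26.9°: h = 1.000, k = 0.7761; principal scales a = 1.000, b = 0.7761.
sin(ω/2) = (a − b)/(a + b) = 0.2239/1.776 = 0.1260, so ω = 2 arcsin(0.1260) ≈ 14.5°.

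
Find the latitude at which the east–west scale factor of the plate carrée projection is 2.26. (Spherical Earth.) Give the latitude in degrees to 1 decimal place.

Plate carrée: h = 1, k = sec φ along parallels.
sec φ = 2.26  ⇒  cos φ = 0.4425  ⇒  φ ≈ 63.7°.

63.7°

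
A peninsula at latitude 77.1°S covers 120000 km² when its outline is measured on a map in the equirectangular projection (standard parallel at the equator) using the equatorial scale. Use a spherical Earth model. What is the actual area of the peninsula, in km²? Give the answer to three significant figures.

For the equirectangular projection with φ₀ = 0 (plate carrée), h = 1 along meridians and k = sec φ along parallels.
Areal scale = h·k = 1 × sec φ; at 77.1°, h = 1.000, k = 4.479, so h·k = 4.479.
True area = apparent / (areal scale) = 120000 / 4.479 ≈ 26800 km².

26800 km²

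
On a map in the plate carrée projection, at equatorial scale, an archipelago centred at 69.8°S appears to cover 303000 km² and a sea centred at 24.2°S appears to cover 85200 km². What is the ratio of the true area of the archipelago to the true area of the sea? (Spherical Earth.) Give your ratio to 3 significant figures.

Plate carrée has h = 1 and k = sec φ, giving areal scale sec φ; true area = (apparent area) · cos φ.
True area of archipelago: 303000 × cos(69.8°) = 303000 × 0.3453 = 104600 km².
True area of sea: 85200 × cos(24.2°) = 85200 × 0.9121 = 77710 km².
Ratio = 104600 / 77710 ≈ 1.35.

1.35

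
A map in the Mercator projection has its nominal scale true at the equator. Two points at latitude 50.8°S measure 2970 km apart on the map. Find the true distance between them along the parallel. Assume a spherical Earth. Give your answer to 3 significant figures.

The Mercator projection is conformal; its linear scale factor is the same in every direction and equals sec φ = 1/cos φ.
Along the parallel at 50.8°, map distances are exaggerated by k = sec 50.8° = 1.582.
True distance = 2970 / 1.582 = 2970 × cos 50.8° ≈ 1880 km.

1880 km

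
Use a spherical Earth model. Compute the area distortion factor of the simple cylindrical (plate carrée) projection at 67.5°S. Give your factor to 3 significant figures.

2.61

In the plate carrée (x = Rλ, y = Rφ), meridians are true-scale (h = 1) and parallels are stretched by k = sec φ.
Areal scale = h·k = 1 × sec φ; at 67.5°, h = 1.000, k = 2.613, so h·k = 2.613.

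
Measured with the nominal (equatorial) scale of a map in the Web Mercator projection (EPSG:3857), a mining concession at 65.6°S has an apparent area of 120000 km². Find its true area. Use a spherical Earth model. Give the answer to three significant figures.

For Mercator, h = k = sec φ (a conformal cylindrical projection has a single point scale, 1/cos φ).
Areal scale = k² = sec²φ = 1/cos²(65.6°) = 1/0.4131² = 5.860.
True area = apparent / (areal scale) = 120000 / 5.860 ≈ 20500 km².

20500 km²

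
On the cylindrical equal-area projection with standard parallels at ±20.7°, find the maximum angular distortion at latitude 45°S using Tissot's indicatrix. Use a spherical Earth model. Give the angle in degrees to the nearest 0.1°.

Cylindrical equal-area (φ₀ = 20.7°): h = cos φ / cos 20.7° along meridians, k = cos 20.7° / cos φ along parallels; h·k = 1.
At 45°: h = 0.7559, k = 1.323; principal scales a = 1.323, b = 0.7559.
sin(ω/2) = (a − b)/(a + b) = 0.5670/2.079 = 0.2728, so ω = 2 arcsin(0.2728) ≈ 31.7°.

31.7°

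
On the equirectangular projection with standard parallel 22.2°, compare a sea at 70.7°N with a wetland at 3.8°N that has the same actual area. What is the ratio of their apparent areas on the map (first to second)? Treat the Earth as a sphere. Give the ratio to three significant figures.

3.02

The equidistant cylindrical projection with φ₀ = 22.2° has h = 1 (meridians true) and k = cos φ₀ / cos φ along parallels.
Areal scale at 70.7°: h·k = 1.000 × 2.801 = 2.801.
Areal scale at 3.8°: h·k = 1.000 × 0.9279 = 0.9279.
Ratio = 2.801/0.9279 ≈ 3.02.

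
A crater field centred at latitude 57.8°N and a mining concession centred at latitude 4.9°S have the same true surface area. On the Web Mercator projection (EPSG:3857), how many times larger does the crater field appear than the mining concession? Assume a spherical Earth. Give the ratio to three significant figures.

3.50

Mercator is conformal with k = sec φ, so areal scale = k² = sec²φ.
At 57.8°: sec²(57.8°) = 1/0.5329² = 3.522.
At 4.9°: sec²(4.9°) = 1/0.9963² = 1.007.
Ratio = 3.522/1.007 = cos²(4.9°)/cos²(57.8°) ≈ 3.50.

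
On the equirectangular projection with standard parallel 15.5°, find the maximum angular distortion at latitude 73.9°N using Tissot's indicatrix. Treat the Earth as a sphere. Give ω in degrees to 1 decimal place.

In the equirectangular projection with standard parallel φ₀ = 15.5° (x = Rλ cos φ₀, y = Rφ), meridians are true-scale (h = 1) and the parallel scale is k = cos φ₀ / cos φ.
At 73.9°: h = 1.000, k = 3.475; principal scales a = 3.475, b = 1.000.
sin(ω/2) = (a − b)/(a + b) = 2.475/4.475 = 0.5531, so ω = 2 arcsin(0.5531) ≈ 67.2°.

67.2°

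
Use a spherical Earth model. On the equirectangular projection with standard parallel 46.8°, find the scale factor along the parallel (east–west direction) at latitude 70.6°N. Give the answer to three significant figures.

In the equirectangular projection with standard parallel φ₀ = 46.8° (x = Rλ cos φ₀, y = Rφ), meridians are true-scale (h = 1) and the parallel scale is k = cos φ₀ / cos φ.
k = cos 46.8° / cos 70.6° = 0.6845/0.3322 = 2.061.

2.06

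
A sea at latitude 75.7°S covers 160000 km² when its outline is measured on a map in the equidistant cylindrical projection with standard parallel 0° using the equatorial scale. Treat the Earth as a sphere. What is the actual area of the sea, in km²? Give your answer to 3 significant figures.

39500 km²

Plate carrée maps x = Rλ, y = Rφ. The meridian scale is h = 1 and the parallel scale is k = 1/cos φ = sec φ.
Areal scale = h·k = 1 × sec φ; at 75.7°, h = 1.000, k = 4.049, so h·k = 4.049.
True area = apparent / (areal scale) = 160000 / 4.049 ≈ 39500 km².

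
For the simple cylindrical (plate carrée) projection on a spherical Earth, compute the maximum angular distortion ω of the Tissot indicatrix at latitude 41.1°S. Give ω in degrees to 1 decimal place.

In the plate carrée (x = Rλ, y = Rφ), meridians are true-scale (h = 1) and parallels are stretched by k = sec φ.
At 41.1°: h = 1.000, k = 1.327; principal scales a = 1.327, b = 1.000.
sin(ω/2) = (a − b)/(a + b) = 0.3270/2.327 = 0.1405, so ω = 2 arcsin(0.1405) ≈ 16.2°.

16.2°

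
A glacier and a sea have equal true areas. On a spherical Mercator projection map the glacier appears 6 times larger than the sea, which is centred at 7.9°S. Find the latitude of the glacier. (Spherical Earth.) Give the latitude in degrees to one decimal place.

66.1°

Mercator areal scale is sec²φ, so apparent-area ratio = sec²φ₁ / sec²φ₂ = cos²φ₂ / cos²φ₁.
cos²φ₂ / cos²φ₁ = 6  ⇒  cos φ₁ = cos 7.9° / √6 = 0.9905/2.449 = 0.4044.
φ₁ = arccos(0.4044) ≈ 66.1°.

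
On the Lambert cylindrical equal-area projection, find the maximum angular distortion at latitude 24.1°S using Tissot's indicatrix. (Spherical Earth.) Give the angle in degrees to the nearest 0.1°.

The Lambert cylindrical equal-area projection is the cylindrical equal-area projection with its standard parallel at the equator (φ₀ = 0). Cylindrical equal-area (φ₀ = 0°): h = cos φ / cos 0° along meridians, k = cos 0° / cos φ along parallels; h·k = 1.
At 24.1°: h = 0.9128, k = 1.095; principal scales a = 1.095, b = 0.9128.
sin(ω/2) = (a − b)/(a + b) = 0.1827/2.008 = 0.09095, so ω = 2 arcsin(0.09095) ≈ 10.4°.

10.4°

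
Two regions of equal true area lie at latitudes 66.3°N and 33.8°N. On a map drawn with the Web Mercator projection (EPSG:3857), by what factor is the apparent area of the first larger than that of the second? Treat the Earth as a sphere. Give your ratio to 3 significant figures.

Mercator is conformal with k = sec φ, so areal scale = k² = sec²φ.
At 66.3°: sec²(66.3°) = 1/0.4019² = 6.190.
At 33.8°: sec²(33.8°) = 1/0.8310² = 1.448.
Ratio = 6.190/1.448 = cos²(33.8°)/cos²(66.3°) ≈ 4.27.

4.27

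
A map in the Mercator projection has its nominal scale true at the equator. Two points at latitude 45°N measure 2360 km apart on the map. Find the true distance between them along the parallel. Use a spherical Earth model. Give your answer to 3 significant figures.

For Mercator, h = k = sec φ (a conformal cylindrical projection has a single point scale, 1/cos φ).
Along the parallel at 45°, map distances are exaggerated by k = sec 45° = 1.414.
True distance = 2360 / 1.414 = 2360 × cos 45° ≈ 1670 km.

1670 km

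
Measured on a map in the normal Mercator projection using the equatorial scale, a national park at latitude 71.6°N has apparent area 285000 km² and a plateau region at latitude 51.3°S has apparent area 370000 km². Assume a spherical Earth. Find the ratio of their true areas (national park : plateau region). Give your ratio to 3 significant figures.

0.196

Since Mercator area scale is 1/cos²φ, the true area equals the apparent area multiplied by cos²φ.
True area of national park: 285000 × cos²(71.6°) = 285000 × 0.09963 = 28400 km².
True area of plateau region: 370000 × cos²(51.3°) = 370000 × 0.3909 = 144600 km².
Ratio = 28400 / 144600 ≈ 0.196.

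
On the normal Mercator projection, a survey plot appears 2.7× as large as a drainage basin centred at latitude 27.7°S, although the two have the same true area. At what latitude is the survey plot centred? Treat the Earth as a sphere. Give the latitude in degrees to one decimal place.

57.4°

Mercator areal scale is sec²φ, so apparent-area ratio = sec²φ₁ / sec²φ₂ = cos²φ₂ / cos²φ₁.
cos²φ₂ / cos²φ₁ = 2.7  ⇒  cos φ₁ = cos 27.7° / √2.7 = 0.8854/1.643 = 0.5388.
φ₁ = arccos(0.5388) ≈ 57.4°.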